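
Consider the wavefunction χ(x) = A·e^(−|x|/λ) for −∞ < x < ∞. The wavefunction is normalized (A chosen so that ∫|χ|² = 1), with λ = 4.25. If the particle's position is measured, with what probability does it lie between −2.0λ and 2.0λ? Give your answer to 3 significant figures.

|χ|² is the probability density, so P = ∫_{−2.0λ}^{2.0λ} |χ|² dx.
The normalization integral ∫|χ|²dx over the whole domain equals λ·A², and A² cancels in the ratio.
Both integrals are even about x = 0, so only the x ≥ 0 halves are needed (the factors of 2 cancel). Substituting u = x/λ, A² and the length scale cancel in the ratio: P = ∫_{0}^{2.0} e^(-2·u) du / ∫_{0}^{∞} e^(-2·u) du.
An antiderivative of e^(-2·u) is -e^(-2·u)/2; evaluating from 0 to 2.0 gives 1/2 - e^(-4)/2, while the full integral is 1/2.
Evaluating gives P = 0.9817.

P ≈ 0.982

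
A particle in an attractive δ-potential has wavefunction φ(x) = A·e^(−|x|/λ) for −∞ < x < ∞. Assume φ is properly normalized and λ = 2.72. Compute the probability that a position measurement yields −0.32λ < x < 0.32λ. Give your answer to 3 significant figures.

P = ∫_{−0.32λ}^{0.32λ} |φ(x)|² dx.
With A² fixed by ∫|φ|² = 1, i.e. A² = (λ)^(−1), substitute and integrate.
Both integrals are even about x = 0, so only the x ≥ 0 halves are needed (the factors of 2 cancel). Substituting u = x/λ, A² and the length scale cancel in the ratio: P = ∫_{0}^{0.32} e^(-2·u) du / ∫_{0}^{∞} e^(-2·u) du.
With ∫ e^(-2·u) du = -e^(-2·u)/2 + C, the region integral is 1/2 - e^(-16/25)/2 and the full one is 1/2.
Taking the ratio, P = 0.4727.

P ≈ 0.473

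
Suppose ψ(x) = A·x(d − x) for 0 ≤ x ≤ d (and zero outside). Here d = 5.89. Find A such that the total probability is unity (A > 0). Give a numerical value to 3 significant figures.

Require ∫ |ψ|² dx = 1 over the whole domain.
Expanding the polynomial and integrating term by term, ∫|ψ|² dx = A²·(d^5/30).
Hence A² = 1/[d^5/30].
With d = 5.89: A² = 0.004232 and A = 0.06505.

A ≈ 0.0651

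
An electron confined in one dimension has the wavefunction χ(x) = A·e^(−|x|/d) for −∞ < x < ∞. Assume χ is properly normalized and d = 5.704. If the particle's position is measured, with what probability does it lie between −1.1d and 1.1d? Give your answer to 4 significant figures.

P ≈ 0.8892

P = ∫_{−1.1d}^{1.1d} |χ(x)|² dx.
Since A² = 1/(d), this is the region integral divided by the full normalization integral.
By symmetry take twice the x ≥ 0 contribution in numerator and denominator; the 2's cancel. Substituting u = x/d, A² and the length scale cancel in the ratio: P = ∫_{0}^{1.1} e^(-2·u) du / ∫_{0}^{∞} e^(-2·u) du.
An antiderivative of e^(-2·u) is -e^(-2·u)/2; evaluating from 0 to 1.1 gives 1/2 - e^(-11/5)/2, while the full integral is 1/2.
Taking the ratio, P = 0.88920.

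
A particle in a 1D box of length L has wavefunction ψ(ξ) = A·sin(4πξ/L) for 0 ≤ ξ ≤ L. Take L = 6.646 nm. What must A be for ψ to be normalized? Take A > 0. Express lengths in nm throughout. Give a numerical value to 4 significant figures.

Normalization requires ∫|ψ|² dξ = 1, integrated from 0 to L.
With ∫₀^L sin²(nπξ/L) dξ = L/2, ∫|ψ|² dξ = A²·(L/2).
So A² = (L/2)^(−1).
With L = 6.646: A² = 0.30093 and A = 0.54857.

A ≈ 0.5486 nm^(-1/2)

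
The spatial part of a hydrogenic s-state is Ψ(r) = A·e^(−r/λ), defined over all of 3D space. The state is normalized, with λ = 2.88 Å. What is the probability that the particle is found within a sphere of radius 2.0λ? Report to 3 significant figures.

P ≈ 0.762

Integrate the radial probability density 4πr²|Ψ|² over r ≤ 2.0λ.
Normalization gives A² = 1/(π·λ^3).
Let u = r/λ; then A², 4π and the length scale all cancel, so P = ∫_{0}^{2.0} u^2·e^(-2·u) du ÷ ∫_{0}^{∞} u^2·e^(-2·u) du.
Using ∫ u^2·e^(-2·u) du = -(2·u^2 + 2·u + 1)·e^(-2·u)/4, the numerator is 1/4 - 13·e^(-4)/4 and the denominator is 1/4.
This evaluates to P = 0.7619.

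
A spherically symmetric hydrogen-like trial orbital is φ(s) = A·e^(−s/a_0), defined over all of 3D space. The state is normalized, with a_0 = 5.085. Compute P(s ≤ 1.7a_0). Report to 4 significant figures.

P ≈ 0.6603

P = ∫ |φ|² 4πs² ds over s ≤ 1.7a_0.
Normalization gives A² = 1/(π·a_0^3).
Substituting u = s/a_0, A², 4π and the length scale all cancel in the ratio: P = ∫_{0}^{1.7} u^2·e^(-2·u) du / ∫_{0}^{∞} u^2·e^(-2·u) du.
Using ∫ u^2·e^(-2·u) du = -(2·u^2 + 2·u + 1)·e^(-2·u)/4, the numerator is 1/4 - 509·e^(-17/5)/200 and the denominator is 1/4.
This evaluates to P = 0.66026.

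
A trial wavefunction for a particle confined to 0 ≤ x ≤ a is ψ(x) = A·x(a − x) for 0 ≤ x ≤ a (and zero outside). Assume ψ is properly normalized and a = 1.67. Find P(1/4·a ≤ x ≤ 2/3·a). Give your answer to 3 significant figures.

The probability is P = ∫ |ψ|² dx over [1/4·a, 2/3·a].
The normalization integral ∫|ψ|²dx over the whole domain equals a^5/30·A², and A² cancels in the ratio.
Let u = x/a; then A² and the length scale cancel, so P = ∫_{1/4}^{2/3} u^2·(1 - u)^2 du ÷ ∫_{0}^{1} u^2·(1 - u)^2 du.
Using ∫ u^2·(1 - u)^2 du = u^3·(6·u^2 - 15·u + 10)/30, the numerator is ≈ 0.022887 and the denominator is 1/30.
Evaluating gives P = 0.6866.

P ≈ 0.687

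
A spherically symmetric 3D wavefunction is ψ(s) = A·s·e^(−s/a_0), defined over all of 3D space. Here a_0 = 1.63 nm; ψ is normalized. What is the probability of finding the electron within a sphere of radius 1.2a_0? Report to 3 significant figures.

P = ∫ |ψ|² 4πs² ds over s ≤ 1.2a_0.
A² is fixed by ∫₀^∞ 4πs²|ψ|² ds = 1, i.e. A² = (3·π·a_0^5)^(−1).
Substituting u = s/a_0, A², 4π and the length scale all cancel in the ratio: P = ∫_{0}^{1.2} u^4·e^(-2·u) du / ∫_{0}^{∞} u^4·e^(-2·u) du.
Using ∫ u^4·e^(-2·u) du = -(u^4/2 + u^3 + 3·u^2/2 + 3·u/2 + 3/4)·e^(-2·u), the numerator is ≈ 0.071901 and the denominator is 3/4.
This evaluates to P = 0.09587.

P ≈ 0.0959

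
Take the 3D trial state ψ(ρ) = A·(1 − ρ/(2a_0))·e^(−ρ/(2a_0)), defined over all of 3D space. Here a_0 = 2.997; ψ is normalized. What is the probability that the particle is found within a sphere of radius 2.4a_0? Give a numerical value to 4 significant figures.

Integrate the radial probability density 4πρ²|ψ|² over ρ ≤ 2.4a_0.
Normalization gives A² = 1/(8·π·a_0^3).
Substituting u = ρ/a_0, A², 4π and the length scale all cancel in the ratio: P = ∫_{0}^{2.4} u^2·(1 - u/2)^2·e^(-u) du / ∫_{0}^{∞} u^2·(1 - u/2)^2·e^(-u) du.
An antiderivative of u^2·(1 - u/2)^2·e^(-u) is -(u^4/4 + u^2 + 2·u + 2)·e^(-u); evaluating from 0 to 2.4 gives ≈ 0.108132, while the full integral is 2.
The region integral divided by the full integral gives P = 0.054066.

P ≈ 0.05407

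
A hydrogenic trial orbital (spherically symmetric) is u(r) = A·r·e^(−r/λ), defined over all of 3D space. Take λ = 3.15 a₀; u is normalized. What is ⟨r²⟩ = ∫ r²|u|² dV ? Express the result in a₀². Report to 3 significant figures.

By definition ⟨r²⟩ = ∫ r^2 |u(r)|² 4πr² dr.
Using ∫₀^∞ rⁿ e^(−αr) dr = n!/αⁿ⁺¹, since the A² factors cancel between numerator and denominator, ⟨r²⟩ = 15·λ^2/2.
Putting λ = 3.15 gives 74.42.

⟨r^2⟩ ≈ 74.4 a₀^2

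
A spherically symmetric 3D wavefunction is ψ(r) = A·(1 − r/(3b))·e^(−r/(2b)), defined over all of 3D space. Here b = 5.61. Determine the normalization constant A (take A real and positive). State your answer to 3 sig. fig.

A ≈ 0.0260

Require ∫ |ψ|² 4πr² dr = 1 over the whole domain.
The angular integral contributes 4π, leaving ∫₀^∞ r²|ψ|² dr.
Using ∫₀^∞ rⁿ e^(−αr) dr = n!/αⁿ⁺¹, with ψ = A·(1 − r/(3b))·e^(−r/(2b)), the integral evaluates to A²·[8·π·b^3/3].
So A² = (8·π·b^3/3)^(−1).
With b = 5.61: A² = 0.0006761 and A = 0.02600.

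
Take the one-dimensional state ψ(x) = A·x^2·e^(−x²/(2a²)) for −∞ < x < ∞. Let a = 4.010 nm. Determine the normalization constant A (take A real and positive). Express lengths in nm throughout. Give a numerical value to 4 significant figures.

A ≈ 0.02694 nm^(-5/2)

The normalization condition is ∫|ψ|² dx = 1 from −∞ to ∞.
∫|ψ|² dx = A²·(3·√(π)·a^5/4).
Substituting a = 4.010 gives A² = 0.00072551, so A = 0.026935.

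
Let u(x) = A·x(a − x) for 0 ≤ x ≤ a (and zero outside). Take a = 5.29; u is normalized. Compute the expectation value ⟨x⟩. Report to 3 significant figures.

The expectation value is the |u|²-weighted average of x: ∫ x|u|² dx.
Evaluating both integrals, ⟨x⟩ = a/2.
Putting a = 5.29 gives 2.645.

⟨x⟩ ≈ 2.65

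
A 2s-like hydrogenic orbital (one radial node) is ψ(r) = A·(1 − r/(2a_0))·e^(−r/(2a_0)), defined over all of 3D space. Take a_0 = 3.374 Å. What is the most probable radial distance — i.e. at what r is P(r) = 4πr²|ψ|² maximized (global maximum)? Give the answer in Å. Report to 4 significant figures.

r ≈ 17.67 Å

Set d/dr [P(r) = 4πr²|ψ|²] = 0 and solve for r > 0.
Solving yields r = a_0·(√(5) + 3).
With a_0 = 3.374, the most probable radial distance is 17.666 Å.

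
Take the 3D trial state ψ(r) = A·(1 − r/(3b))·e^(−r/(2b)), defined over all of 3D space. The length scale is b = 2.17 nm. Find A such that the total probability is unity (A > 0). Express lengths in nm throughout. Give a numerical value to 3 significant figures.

Normalization requires ∫|ψ|² 4πr² dr = 1, integrated from 0 to ∞.
With ∫₀^∞ r^4 e^(−αr) dr = 4!/α^5, the integral (without the A² prefactor) comes out to 8·π·b^3/3.
Substituting b = 2.17 gives A² = 0.01168, so A = 0.1081.

A ≈ 0.108 nm^(-3/2)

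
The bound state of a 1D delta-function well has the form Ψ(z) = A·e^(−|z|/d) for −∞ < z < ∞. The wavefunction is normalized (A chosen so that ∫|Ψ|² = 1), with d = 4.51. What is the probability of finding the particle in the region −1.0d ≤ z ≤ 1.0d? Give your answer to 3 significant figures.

P ≈ 0.865

|Ψ|² is the probability density, so P = ∫_{−1.0d}^{1.0d} |Ψ|² dz.
With A² fixed by ∫|Ψ|² = 1, i.e. A² = (d)^(−1), substitute and integrate.
Both integrals are even about z = 0, so only the z ≥ 0 halves are needed (the factors of 2 cancel). Let u = z/d; then A² and the length scale cancel, so P = ∫_{0}^{1.0} e^(-2·u) du ÷ ∫_{0}^{∞} e^(-2·u) du.
With ∫ e^(-2·u) du = -e^(-2·u)/2 + C, the region integral is 1/2 - e^(-2)/2 and the full one is 1/2.
Taking the ratio, P = 0.8647.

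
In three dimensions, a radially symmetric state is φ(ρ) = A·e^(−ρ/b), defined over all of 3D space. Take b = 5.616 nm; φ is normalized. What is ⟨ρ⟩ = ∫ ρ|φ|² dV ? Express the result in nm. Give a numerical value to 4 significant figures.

The expectation value is the |φ|²-weighted average of ρ: ∫ ρ|φ|² 4πρ² dρ.
Using ∫₀^∞ ρⁿ e^(−αρ) dρ = n!/αⁿ⁺¹, since the A² factors cancel between numerator and denominator, ⟨ρ⟩ = 3·b/2.
Putting b = 5.616 gives 8.4240.

⟨ρ⟩ ≈ 8.424 nm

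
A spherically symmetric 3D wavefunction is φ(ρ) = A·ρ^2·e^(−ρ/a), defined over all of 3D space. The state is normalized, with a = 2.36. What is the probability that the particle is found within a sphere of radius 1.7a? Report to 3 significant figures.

P ≈ 0.0579

With dV = 4πρ²dρ, the probability is ∫|φ|² dV over ρ ≤ 1.7a.
A² is fixed by ∫₀^∞ 4πρ²|φ|² dρ = 1, i.e. A² = (45·π·a^7/2)^(−1).
Let u = ρ/a; then A², 4π and the length scale all cancel, so P = ∫_{0}^{1.7} u^6·e^(-2·u) du ÷ ∫_{0}^{∞} u^6·e^(-2·u) du.
An antiderivative of u^6·e^(-2·u) is -(4·u^6 + 12·u^5 + 30·u^4 + 60·u^3 + 90·u^2 + 90·u + 45)·e^(-2·u)/8; evaluating from 0 to 1.7 gives ≈ 0.32542, while the full integral is 45/8.
Taking the ratio yields P = 0.05785.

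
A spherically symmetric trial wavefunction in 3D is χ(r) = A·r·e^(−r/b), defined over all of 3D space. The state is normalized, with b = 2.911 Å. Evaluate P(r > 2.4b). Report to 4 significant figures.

P ≈ 0.4763

With dV = 4πr²dr, the probability is ∫|χ|² dV over r > 2.4b.
A² is fixed by ∫₀^∞ 4πr²|χ|² dr = 1, i.e. A² = (3·π·b^5)^(−1).
Let u = r/b; then A², 4π and the length scale all cancel, so P = ∫_{2.4}^{∞} u^4·e^(-2·u) du ÷ ∫_{0}^{∞} u^4·e^(-2·u) du.
With ∫ u^4·e^(-2·u) du = -(u^4/2 + u^3 + 3·u^2/2 + 3·u/2 + 3/4)·e^(-2·u) + C, the region integral is ≈ 0.357194 and the full one is 3/4.
This evaluates to P = 0.47626.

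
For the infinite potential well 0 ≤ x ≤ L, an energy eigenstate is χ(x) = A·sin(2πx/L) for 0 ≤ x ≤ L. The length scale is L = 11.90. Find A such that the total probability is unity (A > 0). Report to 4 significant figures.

We need A² ∫|f|² dx = 1, taking the integral from 0 to L.
Using sin²θ = (1 − cos 2θ)/2, ∫|χ|² dx = A²·(L/2).
With L = 11.90: A² = 0.16807 and A = 0.40996.

A ≈ 0.4100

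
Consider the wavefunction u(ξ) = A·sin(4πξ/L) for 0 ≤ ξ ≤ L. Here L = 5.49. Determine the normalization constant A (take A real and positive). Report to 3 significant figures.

A ≈ 0.604

We need A² ∫|f|² dξ = 1, taking the integral from 0 to L.
With ∫₀^L sin²(nπξ/L) dξ = L/2, ∫|u|² dξ = A²·(L/2).
Setting this equal to 1 gives A² = 1/(L/2).
With L = 5.49: A² = 0.3643 and A = 0.6036.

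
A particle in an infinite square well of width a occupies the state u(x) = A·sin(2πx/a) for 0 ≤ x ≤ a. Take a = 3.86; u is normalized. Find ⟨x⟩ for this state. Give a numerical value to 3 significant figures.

⟨x⟩ ≈ 1.93

By definition ⟨x⟩ = ∫ x |u(x)|² dx.
Using sin²θ = (1 − cos 2θ)/2, the ratio of the moment integral to the normalization integral gives ⟨x⟩ = a/2.
Putting a = 3.86 gives 1.930.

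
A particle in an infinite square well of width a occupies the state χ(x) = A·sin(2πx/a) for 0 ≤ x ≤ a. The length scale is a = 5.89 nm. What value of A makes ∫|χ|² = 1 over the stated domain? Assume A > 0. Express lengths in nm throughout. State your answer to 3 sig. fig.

A ≈ 0.583 nm^(-1/2)

Normalization requires ∫|χ|² dx = 1, integrated from 0 to a.
The integral (without the A² prefactor) comes out to a/2.
Substituting a = 5.89 gives A² = 0.3396, so A = 0.5827.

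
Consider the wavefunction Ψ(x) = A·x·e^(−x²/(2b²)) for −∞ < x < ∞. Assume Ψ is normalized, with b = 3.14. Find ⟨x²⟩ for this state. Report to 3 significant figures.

⟨x^2⟩ ≈ 14.8

⟨x²⟩ = ∫ x^2 |Ψ|² dx over the full domain.
Evaluating both integrals, ⟨x²⟩ = 3·b^2/2.
Putting b = 3.14 gives 14.79.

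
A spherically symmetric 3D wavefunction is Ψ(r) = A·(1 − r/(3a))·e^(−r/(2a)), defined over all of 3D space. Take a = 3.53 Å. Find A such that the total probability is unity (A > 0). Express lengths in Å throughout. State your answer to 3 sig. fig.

A ≈ 0.0521 Å^(-3/2)

Normalization requires ∫|Ψ|² 4πr² dr = 1, integrated from 0 to ∞.
In 3D with spherical symmetry the volume element is 4πr² dr.
Recall ∫₀^∞ r^m e^(−r/β) dr = m!·β^(m+1), the integral (without the A² prefactor) comes out to 8·π·a^3/3.
Setting this equal to 1 gives A² = 1/(8·π·a^3/3).
Plugging in a = 3.53 yields A = 0.05209.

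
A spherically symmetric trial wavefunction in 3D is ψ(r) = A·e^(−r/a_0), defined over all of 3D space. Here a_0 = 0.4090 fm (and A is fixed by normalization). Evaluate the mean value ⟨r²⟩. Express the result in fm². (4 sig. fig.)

⟨r^2⟩ ≈ 0.5018 fm^2

⟨r²⟩ = ∫ r^2 |ψ|² 4πr² dr over the full domain.
Using ∫₀^∞ rⁿ e^(−αr) dr = n!/αⁿ⁺¹, evaluating both integrals, ⟨r²⟩ = 3·a_0^2.
Putting a_0 = 0.4090 gives 0.50184.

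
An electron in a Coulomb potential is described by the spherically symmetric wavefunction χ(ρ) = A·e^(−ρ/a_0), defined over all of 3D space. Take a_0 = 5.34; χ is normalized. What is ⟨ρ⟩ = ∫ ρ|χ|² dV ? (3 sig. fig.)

⟨ρ⟩ ≈ 8.01

By definition ⟨ρ⟩ = ∫ ρ |χ(ρ)|² 4πρ² dρ.
Using ∫₀^∞ ρⁿ e^(−αρ) dρ = n!/αⁿ⁺¹, the ratio of the moment integral to the normalization integral gives ⟨ρ⟩ = 3·a_0/2.
Putting a_0 = 5.34 gives 8.010.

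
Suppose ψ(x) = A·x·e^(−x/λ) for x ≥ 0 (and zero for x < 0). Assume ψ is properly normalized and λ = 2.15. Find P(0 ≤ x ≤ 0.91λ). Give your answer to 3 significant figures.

The probability is P = ∫ |ψ|² dx over [0, 0.91λ].
The normalization integral ∫|ψ|²dx over the whole domain equals λ^3/4·A², and A² cancels in the ratio.
In terms of u = x/λ (A² and the length scale cancel between numerator and denominator), P = [∫_{0}^{0.91} u^2·e^(-2·u) du] / [∫_{0}^{∞} u^2·e^(-2·u) du].
With ∫ u^2·e^(-2·u) du = -(2·u^2 + 2·u + 1)·e^(-2·u)/4 + C, the region integral is ≈ 0.068685 and the full one is 1/4.
The result is P = 0.2747.

P ≈ 0.275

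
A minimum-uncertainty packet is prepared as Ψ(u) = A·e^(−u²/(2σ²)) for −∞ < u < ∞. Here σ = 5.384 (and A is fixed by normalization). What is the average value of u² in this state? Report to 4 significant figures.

⟨u²⟩ = ∫ u^2 |Ψ|² du over the full domain.
With ∫_{−∞}^{∞} u^(2m) e^(−αu²) du = (2m−1)!!·√π / (2^m α^(m+1/2)), the ratio of the moment integral to the normalization integral gives ⟨u²⟩ = σ^2/2.
Putting σ = 5.384 gives 14.494.

⟨u^2⟩ ≈ 14.49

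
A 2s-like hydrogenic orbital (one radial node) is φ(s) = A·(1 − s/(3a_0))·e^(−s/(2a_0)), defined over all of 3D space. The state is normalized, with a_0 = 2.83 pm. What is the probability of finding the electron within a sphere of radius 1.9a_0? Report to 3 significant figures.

P = ∫ |φ|² 4πs² ds over s ≤ 1.9a_0.
Normalization gives A² = 1/(8·π·a_0^3/3).
Let u = s/a_0; then A², 4π and the length scale all cancel, so P = ∫_{0}^{1.9} u^2·(1 - u/3)^2·e^(-u) du ÷ ∫_{0}^{∞} u^2·(1 - u/3)^2·e^(-u) du.
Using ∫ u^2·(1 - u/3)^2·e^(-u) du = (-u^4 + 2·u^3 - 3·u^2 - 6·u - 6)·e^(-u)/9, the numerator is ≈ 0.20892 and the denominator is 2/3.
The region integral divided by the full integral gives P = 0.3134.

P ≈ 0.313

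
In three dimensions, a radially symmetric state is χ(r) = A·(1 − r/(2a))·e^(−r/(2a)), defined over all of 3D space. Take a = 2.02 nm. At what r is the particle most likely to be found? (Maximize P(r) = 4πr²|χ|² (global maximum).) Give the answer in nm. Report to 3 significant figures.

r ≈ 10.6 nm

The maximum of P(r) = 4πr²|χ|² occurs where its derivative vanishes.
Solving yields r = a·(√(5) + 3).
With a = 2.02, the most probable radial distance is 10.58 nm.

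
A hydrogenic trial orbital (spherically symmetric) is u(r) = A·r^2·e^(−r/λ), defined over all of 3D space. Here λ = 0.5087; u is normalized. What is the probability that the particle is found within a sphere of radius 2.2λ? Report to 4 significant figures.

P = ∫ |u|² 4πr² dr over r ≤ 2.2λ.
The full normalization integral is A²·[45·π·λ^7/2] = 1, fixing A².
Let t = r/λ; then A², 4π and the length scale all cancel, so P = ∫_{0}^{2.2} t^6·e^(-2·t) dt ÷ ∫_{0}^{∞} t^6·e^(-2·t) dt.
With ∫ t^6·e^(-2·t) dt = -(4·t^6 + 12·t^5 + 30·t^4 + 60·t^3 + 90·t^2 + 90·t + 45)·e^(-2·t)/8 + C, the region integral is ≈ 0.879496 and the full one is 45/8.
Taking the ratio yields P = 0.15635.

P ≈ 0.1564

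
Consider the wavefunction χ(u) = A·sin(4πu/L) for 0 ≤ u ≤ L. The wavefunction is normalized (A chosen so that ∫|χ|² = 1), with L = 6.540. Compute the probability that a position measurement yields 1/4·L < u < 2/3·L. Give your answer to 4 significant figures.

P ≈ 0.4511

P = ∫_{1/4·L}^{2/3·L} |χ(u)|² du.
With A² fixed by ∫|χ|² = 1, i.e. A² = (L/2)^(−1), substitute and integrate.
Let t = u/L; then A² and the length scale cancel, so P = ∫_{1/4}^{2/3} sin(4·π·t)^2 dt ÷ ∫_{0}^{1} sin(4·π·t)^2 dt.
Using ∫ sin(4·π·t)^2 dt = t/2 - sin(4·π·t)·cos(4·π·t)/(8·π), the numerator is √(3)/(32·π) + 5/24 and the denominator is 1/2.
Evaluating gives P = √(3)/(16·π) + 5/12.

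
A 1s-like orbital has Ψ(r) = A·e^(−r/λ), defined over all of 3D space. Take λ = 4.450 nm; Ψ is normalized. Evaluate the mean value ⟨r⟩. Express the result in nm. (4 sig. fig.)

By definition ⟨r⟩ = ∫ r |Ψ(r)|² 4πr² dr.
Using ∫₀^∞ rⁿ e^(−αr) dr = n!/αⁿ⁺¹, the ratio of the moment integral to the normalization integral gives ⟨r⟩ = 3·λ/2.
With λ = 4.450, ⟨r⟩ = 6.6750.

⟨r⟩ ≈ 6.675 nm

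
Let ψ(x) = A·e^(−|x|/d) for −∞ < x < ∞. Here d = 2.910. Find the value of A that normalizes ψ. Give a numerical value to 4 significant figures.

Require ∫ |ψ|² dx = 1 over the whole domain.
Recall ∫₀^∞ x^m e^(−x/β) dx = m!·β^(m+1), the integral (without the A² prefactor) comes out to d.
So A² = (d)^(−1).
Plugging in d = 2.910 yields A = 0.58621.

A ≈ 0.5862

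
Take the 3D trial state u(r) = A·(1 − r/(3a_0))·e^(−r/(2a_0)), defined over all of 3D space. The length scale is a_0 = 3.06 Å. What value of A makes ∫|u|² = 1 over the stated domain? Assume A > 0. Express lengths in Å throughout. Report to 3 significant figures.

The normalization condition is ∫|u|² 4πr² dr = 1 from 0 to ∞.
In 3D with spherical symmetry the volume element is 4πr² dr.
∫|u|² 4πr² dr = A²·(8·π·a_0^3/3).
So A² = (8·π·a_0^3/3)^(−1).
Substituting a_0 = 3.06 gives A² = 0.004166, so A = 0.06454.

A ≈ 0.0645 Å^(-3/2)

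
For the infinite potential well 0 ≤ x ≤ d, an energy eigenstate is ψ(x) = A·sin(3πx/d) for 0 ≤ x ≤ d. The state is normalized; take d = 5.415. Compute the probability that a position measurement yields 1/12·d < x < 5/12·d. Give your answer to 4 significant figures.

P = ∫_{1/12·d}^{5/12·d} |ψ(x)|² dx.
With A² fixed by ∫|ψ|² = 1, i.e. A² = (d/2)^(−1), substitute and integrate.
Substituting u = x/d, A² and the length scale cancel in the ratio: P = ∫_{1/12}^{5/12} sin(3·π·u)^2 du / ∫_{0}^{1} sin(3·π·u)^2 du.
An antiderivative of sin(3·π·u)^2 is u/2 - sin(6·π·u)/(12·π); evaluating from 1/12 to 5/12 gives 1/6, while the full integral is 1/2.
Taking the ratio, P = 1/3.

P ≈ 0.3333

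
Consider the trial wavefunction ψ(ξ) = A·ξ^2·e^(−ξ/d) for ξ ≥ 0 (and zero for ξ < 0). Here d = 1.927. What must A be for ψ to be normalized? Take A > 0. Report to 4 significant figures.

Normalization requires ∫|ψ|² dξ = 1, integrated from 0 to ∞.
The integral (without the A² prefactor) comes out to 3·d^5/4.
Substituting d = 1.927 gives A² = 0.050180, so A = 0.22401.

A ≈ 0.2240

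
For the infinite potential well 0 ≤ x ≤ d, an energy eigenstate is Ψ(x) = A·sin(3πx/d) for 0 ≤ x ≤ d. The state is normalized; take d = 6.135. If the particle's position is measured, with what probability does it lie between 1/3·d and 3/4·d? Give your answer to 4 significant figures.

|Ψ|² is the probability density, so P = ∫_{1/3·d}^{3/4·d} |Ψ|² dx.
The normalization integral ∫|Ψ|²dx over the whole domain equals d/2·A², and A² cancels in the ratio.
Substituting u = x/d, A² and the length scale cancel in the ratio: P = ∫_{1/3}^{3/4} sin(3·π·u)^2 du / ∫_{0}^{1} sin(3·π·u)^2 du.
With ∫ sin(3·π·u)^2 du = u/2 - sin(6·π·u)/(12·π) + C, the region integral is 5/24 - 1/(12·π) and the full one is 1/2.
This works out to P = (-2 + 5·π)/(12·π).

P ≈ 0.3636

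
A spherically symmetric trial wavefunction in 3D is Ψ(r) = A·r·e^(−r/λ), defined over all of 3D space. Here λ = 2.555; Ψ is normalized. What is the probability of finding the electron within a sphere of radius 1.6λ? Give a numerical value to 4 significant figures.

P = ∫ |Ψ|² 4πr² dr over r ≤ 1.6λ.
Normalization gives A² = 1/(3·π·λ^5).
Let u = r/λ; then A², 4π and the length scale all cancel, so P = ∫_{0}^{1.6} u^4·e^(-2·u) du ÷ ∫_{0}^{∞} u^4·e^(-2·u) du.
Using ∫ u^4·e^(-2·u) du = -(u^4/2 + u^3 + 3·u^2/2 + 3·u/2 + 3/4)·e^(-2·u), the numerator is ≈ 0.164541 and the denominator is 3/4.
The region integral divided by the full integral gives P = 0.21939.

P ≈ 0.2194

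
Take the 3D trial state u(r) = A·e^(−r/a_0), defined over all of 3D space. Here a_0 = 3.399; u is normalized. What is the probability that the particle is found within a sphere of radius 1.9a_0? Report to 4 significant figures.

P ≈ 0.7311

Integrate the radial probability density 4πr²|u|² over r ≤ 1.9a_0.
Normalization gives A² = 1/(π·a_0^3).
Let t = r/a_0; then A², 4π and the length scale all cancel, so P = ∫_{0}^{1.9} t^2·e^(-2·t) dt ÷ ∫_{0}^{∞} t^2·e^(-2·t) dt.
Using ∫ t^2·e^(-2·t) dt = -(2·t^2 + 2·t + 1)·e^(-2·t)/4, the numerator is 1/4 - 601·e^(-19/5)/200 and the denominator is 1/4.
The region integral divided by the full integral gives P = 0.73110.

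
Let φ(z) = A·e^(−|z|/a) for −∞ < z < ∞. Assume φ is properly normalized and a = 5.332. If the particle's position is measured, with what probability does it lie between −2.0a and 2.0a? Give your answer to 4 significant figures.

P ≈ 0.9817

|φ|² is the probability density, so P = ∫_{−2.0a}^{2.0a} |φ|² dz.
With A² fixed by ∫|φ|² = 1, i.e. A² = (a)^(−1), substitute and integrate.
Both integrals are even about z = 0, so only the z ≥ 0 halves are needed (the factors of 2 cancel). Let u = z/a; then A² and the length scale cancel, so P = ∫_{0}^{2.0} e^(-2·u) du ÷ ∫_{0}^{∞} e^(-2·u) du.
An antiderivative of e^(-2·u) is -e^(-2·u)/2; evaluating from 0 to 2.0 gives 1/2 - e^(-4)/2, while the full integral is 1/2.
Evaluating gives P = 0.98168.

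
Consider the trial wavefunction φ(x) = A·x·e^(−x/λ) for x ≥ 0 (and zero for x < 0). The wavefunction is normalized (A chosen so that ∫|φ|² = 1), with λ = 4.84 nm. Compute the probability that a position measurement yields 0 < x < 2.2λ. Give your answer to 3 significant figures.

|φ|² is the probability density, so P = ∫_{0}^{2.2λ} |φ|² dx.
With A² fixed by ∫|φ|² = 1, i.e. A² = (λ^3/4)^(−1), substitute and integrate.
Substituting u = x/λ, A² and the length scale cancel in the ratio: P = ∫_{0}^{2.2} u^2·e^(-2·u) du / ∫_{0}^{∞} u^2·e^(-2·u) du.
With ∫ u^2·e^(-2·u) du = -(2·u^2 + 2·u + 1)·e^(-2·u)/4 + C, the region integral is 1/4 - 377·e^(-22/5)/100 and the full one is 1/4.
This works out to P = 0.8149.

P ≈ 0.815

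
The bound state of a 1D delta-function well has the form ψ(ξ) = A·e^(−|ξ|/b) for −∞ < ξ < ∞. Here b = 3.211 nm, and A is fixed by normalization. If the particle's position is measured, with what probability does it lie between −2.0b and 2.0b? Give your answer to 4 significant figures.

P ≈ 0.9817

P = ∫_{−2.0b}^{2.0b} |ψ(ξ)|² dξ.
The normalization integral ∫|ψ|²dξ over the whole domain equals b·A², and A² cancels in the ratio.
By symmetry take twice the ξ ≥ 0 contribution in numerator and denominator; the 2's cancel. Substituting u = ξ/b, A² and the length scale cancel in the ratio: P = ∫_{0}^{2.0} e^(-2·u) du / ∫_{0}^{∞} e^(-2·u) du.
An antiderivative of e^(-2·u) is -e^(-2·u)/2; evaluating from 0 to 2.0 gives 1/2 - e^(-4)/2, while the full integral is 1/2.
Taking the ratio, P = 0.98168.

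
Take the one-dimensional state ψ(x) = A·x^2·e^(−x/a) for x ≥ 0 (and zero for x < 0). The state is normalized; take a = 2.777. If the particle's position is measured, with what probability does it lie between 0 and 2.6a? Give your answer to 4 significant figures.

|ψ|² is the probability density, so P = ∫_{0}^{2.6a} |ψ|² dx.
With A² fixed by ∫|ψ|² = 1, i.e. A² = (3·a^5/4)^(−1), substitute and integrate.
In terms of u = x/a (A² and the length scale cancel between numerator and denominator), P = [∫_{0}^{2.6} u^4·e^(-2·u) du] / [∫_{0}^{∞} u^4·e^(-2·u) du].
With ∫ u^4·e^(-2·u) du = -(u^4/2 + u^3 + 3·u^2/2 + 3·u/2 + 3/4)·e^(-2·u) + C, the region integral is ≈ 0.445404 and the full one is 3/4.
Taking the ratio, P = 0.59387.

P ≈ 0.5939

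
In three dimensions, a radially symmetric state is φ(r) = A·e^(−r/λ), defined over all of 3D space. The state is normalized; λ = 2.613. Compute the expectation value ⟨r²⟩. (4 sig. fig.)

⟨r²⟩ = ∫ r^2 |φ|² 4πr² dr over the full domain.
Evaluating both integrals, ⟨r²⟩ = 3·λ^2.
Putting λ = 2.613 gives 20.483.

⟨r^2⟩ ≈ 20.48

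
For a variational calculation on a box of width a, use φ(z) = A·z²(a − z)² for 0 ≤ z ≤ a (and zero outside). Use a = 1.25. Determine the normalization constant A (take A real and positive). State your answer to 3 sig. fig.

We need A² ∫|f|² dz = 1, taking the integral from 0 to a.
∫|φ|² dz = A²·(a^9/630).
Plugging in a = 1.25 yields A = 9.195.

A ≈ 9.20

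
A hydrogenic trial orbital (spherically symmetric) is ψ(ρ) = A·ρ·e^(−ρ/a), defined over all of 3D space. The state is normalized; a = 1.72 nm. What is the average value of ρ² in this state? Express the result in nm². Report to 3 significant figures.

The expectation value is the |ψ|²-weighted average of ρ^2: ∫ ρ^2|ψ|² 4πρ² dρ.
With ∫₀^∞ ρ^6 e^(−αρ) dρ = 6!/α^7, since the A² factors cancel between numerator and denominator, ⟨ρ²⟩ = 15·a^2/2.
With a = 1.72, ⟨ρ^2⟩ = 22.19.

⟨ρ^2⟩ ≈ 22.2 nm^2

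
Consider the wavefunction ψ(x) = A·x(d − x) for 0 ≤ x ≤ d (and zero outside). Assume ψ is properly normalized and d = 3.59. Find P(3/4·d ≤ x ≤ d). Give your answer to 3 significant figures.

P = ∫_{3/4·d}^{d} |ψ(x)|² dx.
Since A² = 1/(d^5/30), this is the region integral divided by the full normalization integral.
In terms of u = x/d (A² and the length scale cancel between numerator and denominator), P = [∫_{3/4}^{1} u^2·(1 - u)^2 du] / [∫_{0}^{1} u^2·(1 - u)^2 du].
With ∫ u^2·(1 - u)^2 du = u^3·(6·u^2 - 15·u + 10)/30 + C, the region integral is ≈ 0.0034505 and the full one is 1/30.
Evaluating gives P = 53/512.

P ≈ 0.104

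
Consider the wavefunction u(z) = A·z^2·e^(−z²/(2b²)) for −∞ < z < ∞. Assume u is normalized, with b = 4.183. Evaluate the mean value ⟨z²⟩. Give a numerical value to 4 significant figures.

⟨z^2⟩ ≈ 43.74

The expectation value is the |u|²-weighted average of z^2: ∫ z^2|u|² dz.
Since the A² factors cancel between numerator and denominator, ⟨z²⟩ = 5·b^2/2.
With b = 4.183, ⟨z^2⟩ = 43.744.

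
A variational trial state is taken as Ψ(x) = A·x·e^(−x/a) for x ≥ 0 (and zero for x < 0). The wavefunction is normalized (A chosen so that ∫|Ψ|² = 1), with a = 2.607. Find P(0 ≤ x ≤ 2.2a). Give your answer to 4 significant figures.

|Ψ|² is the probability density, so P = ∫_{0}^{2.2a} |Ψ|² dx.
The normalization integral ∫|Ψ|²dx over the whole domain equals a^3/4·A², and A² cancels in the ratio.
Let u = x/a; then A² and the length scale cancel, so P = ∫_{0}^{2.2} u^2·e^(-2·u) du ÷ ∫_{0}^{∞} u^2·e^(-2·u) du.
With ∫ u^2·e^(-2·u) du = -(2·u^2 + 2·u + 1)·e^(-2·u)/4 + C, the region integral is 1/4 - 377·e^(-22/5)/100 and the full one is 1/4.
Evaluating gives P = 0.81486.

P ≈ 0.8149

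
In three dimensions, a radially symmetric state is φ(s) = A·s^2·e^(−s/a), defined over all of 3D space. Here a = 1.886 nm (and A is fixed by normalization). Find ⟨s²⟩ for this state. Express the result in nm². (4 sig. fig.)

⟨s^2⟩ ≈ 49.80 nm^2

The expectation value is the |φ|²-weighted average of s^2: ∫ s^2|φ|² 4πs² ds.
With ∫₀^∞ s^8 e^(−αs) ds = 8!/α^9, evaluating both integrals, ⟨s²⟩ = 14·a^2.
With a = 1.886, ⟨s^2⟩ = 49.798.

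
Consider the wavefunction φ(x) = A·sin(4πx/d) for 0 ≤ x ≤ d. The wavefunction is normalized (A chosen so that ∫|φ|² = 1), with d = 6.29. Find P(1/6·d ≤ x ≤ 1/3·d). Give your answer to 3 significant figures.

|φ|² is the probability density, so P = ∫_{1/6·d}^{1/3·d} |φ|² dx.
With A² fixed by ∫|φ|² = 1, i.e. A² = (d/2)^(−1), substitute and integrate.
Let u = x/d; then A² and the length scale cancel, so P = ∫_{1/6}^{1/3} sin(4·π·u)^2 du ÷ ∫_{0}^{1} sin(4·π·u)^2 du.
With ∫ sin(4·π·u)^2 du = u/2 - sin(4·π·u)·cos(4·π·u)/(8·π) + C, the region integral is -√(3)/(16·π) + 1/12 and the full one is 1/2.
This works out to P = (-√(3)/8 + π/6)/π.

P ≈ 0.0978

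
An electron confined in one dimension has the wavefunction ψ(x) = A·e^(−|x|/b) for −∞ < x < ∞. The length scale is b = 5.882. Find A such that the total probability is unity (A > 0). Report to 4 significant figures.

Require ∫ |ψ|² dx = 1 over the whole domain.
Carrying out the integral gives A² · b.
Hence A² = 1/[b].
Plugging in b = 5.882 yields A = 0.41232.

A ≈ 0.4123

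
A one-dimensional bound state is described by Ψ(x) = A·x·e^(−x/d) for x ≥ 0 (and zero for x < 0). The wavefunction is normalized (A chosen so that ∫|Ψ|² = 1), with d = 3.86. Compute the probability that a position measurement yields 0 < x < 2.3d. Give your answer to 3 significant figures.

The probability is P = ∫ |Ψ|² dx over [0, 2.3d].
With A² fixed by ∫|Ψ|² = 1, i.e. A² = (d^3/4)^(−1), substitute and integrate.
Substituting u = x/d, A² and the length scale cancel in the ratio: P = ∫_{0}^{2.3} u^2·e^(-2·u) du / ∫_{0}^{∞} u^2·e^(-2·u) du.
Using ∫ u^2·e^(-2·u) du = -(2·u^2 + 2·u + 1)·e^(-2·u)/4, the numerator is 1/4 - 809·e^(-23/5)/200 and the denominator is 1/4.
The result is P = 0.8374.

P ≈ 0.837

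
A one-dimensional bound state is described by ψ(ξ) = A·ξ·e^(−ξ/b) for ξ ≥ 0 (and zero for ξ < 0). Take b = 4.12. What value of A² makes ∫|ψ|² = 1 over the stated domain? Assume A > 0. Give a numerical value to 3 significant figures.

Normalization requires ∫|ψ|² dξ = 1, integrated from 0 to ∞.
The integral (without the A² prefactor) comes out to b^3/4.
Hence A² = 1/[b^3/4].
Plugging in b = 4.12 yields A = 0.2392.

A^2 ≈ 0.0572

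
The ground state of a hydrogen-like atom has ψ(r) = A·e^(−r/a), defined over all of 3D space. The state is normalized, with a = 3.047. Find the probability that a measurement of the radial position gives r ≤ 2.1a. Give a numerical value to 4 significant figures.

Integrate the radial probability density 4πr²|ψ|² over r ≤ 2.1a.
Normalization gives A² = 1/(π·a^3).
Substituting u = r/a, A², 4π and the length scale all cancel in the ratio: P = ∫_{0}^{2.1} u^2·e^(-2·u) du / ∫_{0}^{∞} u^2·e^(-2·u) du.
An antiderivative of u^2·e^(-2·u) is -(2·u^2 + 2·u + 1)·e^(-2·u)/4; evaluating from 0 to 2.1 gives 1/4 - 701·e^(-21/5)/200, while the full integral is 1/4.
The region integral divided by the full integral gives P = 0.78976.

P ≈ 0.7898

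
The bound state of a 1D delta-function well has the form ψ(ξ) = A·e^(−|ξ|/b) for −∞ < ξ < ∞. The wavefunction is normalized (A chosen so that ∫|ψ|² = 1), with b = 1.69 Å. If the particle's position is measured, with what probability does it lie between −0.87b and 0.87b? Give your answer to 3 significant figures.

P ≈ 0.824

The probability is P = ∫ |ψ|² dξ over [−0.87b, 0.87b].
The normalization integral ∫|ψ|²dξ over the whole domain equals b·A², and A² cancels in the ratio.
By symmetry take twice the ξ ≥ 0 contribution in numerator and denominator; the 2's cancel. In terms of u = ξ/b (A² and the length scale cancel between numerator and denominator), P = [∫_{0}^{0.87} e^(-2·u) du] / [∫_{0}^{∞} e^(-2·u) du].
With ∫ e^(-2·u) du = -e^(-2·u)/2 + C, the region integral is 1/2 - e^(-87/50)/2 and the full one is 1/2.
Taking the ratio, P = 0.8245.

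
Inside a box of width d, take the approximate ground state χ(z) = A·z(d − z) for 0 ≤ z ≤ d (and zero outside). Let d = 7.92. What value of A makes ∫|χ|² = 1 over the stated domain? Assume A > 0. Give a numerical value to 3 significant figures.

Require ∫ |χ|² dz = 1 over the whole domain.
∫|χ|² dz = A²·(d^5/30).
Substituting d = 7.92 gives A² = 0.0009627, so A = 0.03103.

A ≈ 0.0310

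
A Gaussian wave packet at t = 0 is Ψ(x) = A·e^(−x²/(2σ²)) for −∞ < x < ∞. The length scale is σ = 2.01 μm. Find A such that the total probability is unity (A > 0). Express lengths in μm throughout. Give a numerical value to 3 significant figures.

Normalization requires ∫|Ψ|² dx = 1, integrated from −∞ to ∞.
Using the Gaussian integral ∫_{−∞}^{∞} e^(−αx²) dx = √(π/α), the integral (without the A² prefactor) comes out to √(π)·σ.
Hence A² = 1/[√(π)·σ].
Substituting σ = 2.01 gives A² = 0.2807, so A = 0.5298.

A ≈ 0.530 μm^(-1/2)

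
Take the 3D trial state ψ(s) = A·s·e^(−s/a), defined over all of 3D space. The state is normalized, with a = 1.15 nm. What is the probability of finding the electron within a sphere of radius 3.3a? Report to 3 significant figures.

P ≈ 0.787

P = ∫ |ψ|² 4πs² ds over s ≤ 3.3a.
Normalization gives A² = 1/(3·π·a^5).
In terms of u = s/a (A², 4π and the length scale all cancel between numerator and denominator), P = [∫_{0}^{3.3} u^4·e^(-2·u) du] / [∫_{0}^{∞} u^4·e^(-2·u) du].
With ∫ u^4·e^(-2·u) du = -(u^4/2 + u^3 + 3·u^2/2 + 3·u/2 + 3/4)·e^(-2·u) + C, the region integral is ≈ 0.59047 and the full one is 3/4.
The region integral divided by the full integral gives P = 0.7873.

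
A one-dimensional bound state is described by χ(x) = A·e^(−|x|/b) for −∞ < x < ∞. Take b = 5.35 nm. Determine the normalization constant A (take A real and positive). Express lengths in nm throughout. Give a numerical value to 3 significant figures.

We need A² ∫|f|² dx = 1, taking the integral from −∞ to ∞.
Using ∫₀^∞ xⁿ e^(−αx) dx = n!/αⁿ⁺¹, the integral (without the A² prefactor) comes out to b.
Plugging in b = 5.35 yields A = 0.4323.

A ≈ 0.432 nm^(-1/2)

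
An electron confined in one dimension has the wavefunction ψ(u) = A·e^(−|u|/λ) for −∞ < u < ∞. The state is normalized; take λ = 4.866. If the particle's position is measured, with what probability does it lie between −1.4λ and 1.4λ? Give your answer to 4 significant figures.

P ≈ 0.9392

|ψ|² is the probability density, so P = ∫_{−1.4λ}^{1.4λ} |ψ|² du.
Since A² = 1/(λ), this is the region integral divided by the full normalization integral.
Both integrals are even about u = 0, so only the u ≥ 0 halves are needed (the factors of 2 cancel). Let t = u/λ; then A² and the length scale cancel, so P = ∫_{0}^{1.4} e^(-2·t) dt ÷ ∫_{0}^{∞} e^(-2·t) dt.
With ∫ e^(-2·t) dt = -e^(-2·t)/2 + C, the region integral is 1/2 - e^(-14/5)/2 and the full one is 1/2.
Taking the ratio, P = 0.93919.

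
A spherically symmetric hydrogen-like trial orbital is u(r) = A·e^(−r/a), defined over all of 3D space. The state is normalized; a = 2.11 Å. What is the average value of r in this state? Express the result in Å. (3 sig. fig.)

⟨r⟩ = ∫ r |u|² 4πr² dr over the full domain.
Using ∫₀^∞ rⁿ e^(−αr) dr = n!/αⁿ⁺¹, the ratio of the moment integral to the normalization integral gives ⟨r⟩ = 3·a/2.
With a = 2.11, ⟨r⟩ = 3.165.

⟨r⟩ ≈ 3.17 Å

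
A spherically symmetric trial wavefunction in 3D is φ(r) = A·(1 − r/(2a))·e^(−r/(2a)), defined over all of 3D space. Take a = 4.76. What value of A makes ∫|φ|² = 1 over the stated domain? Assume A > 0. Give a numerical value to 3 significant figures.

Require ∫ |φ|² 4πr² dr = 1 over the whole domain.
The angular integral contributes 4π, leaving ∫₀^∞ r²|φ|² dr.
∫|φ|² 4πr² dr = A²·(8·π·a^3).
Hence A² = 1/[8·π·a^3].
With a = 4.76: A² = 0.0003689 and A = 0.01921.

A ≈ 0.0192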